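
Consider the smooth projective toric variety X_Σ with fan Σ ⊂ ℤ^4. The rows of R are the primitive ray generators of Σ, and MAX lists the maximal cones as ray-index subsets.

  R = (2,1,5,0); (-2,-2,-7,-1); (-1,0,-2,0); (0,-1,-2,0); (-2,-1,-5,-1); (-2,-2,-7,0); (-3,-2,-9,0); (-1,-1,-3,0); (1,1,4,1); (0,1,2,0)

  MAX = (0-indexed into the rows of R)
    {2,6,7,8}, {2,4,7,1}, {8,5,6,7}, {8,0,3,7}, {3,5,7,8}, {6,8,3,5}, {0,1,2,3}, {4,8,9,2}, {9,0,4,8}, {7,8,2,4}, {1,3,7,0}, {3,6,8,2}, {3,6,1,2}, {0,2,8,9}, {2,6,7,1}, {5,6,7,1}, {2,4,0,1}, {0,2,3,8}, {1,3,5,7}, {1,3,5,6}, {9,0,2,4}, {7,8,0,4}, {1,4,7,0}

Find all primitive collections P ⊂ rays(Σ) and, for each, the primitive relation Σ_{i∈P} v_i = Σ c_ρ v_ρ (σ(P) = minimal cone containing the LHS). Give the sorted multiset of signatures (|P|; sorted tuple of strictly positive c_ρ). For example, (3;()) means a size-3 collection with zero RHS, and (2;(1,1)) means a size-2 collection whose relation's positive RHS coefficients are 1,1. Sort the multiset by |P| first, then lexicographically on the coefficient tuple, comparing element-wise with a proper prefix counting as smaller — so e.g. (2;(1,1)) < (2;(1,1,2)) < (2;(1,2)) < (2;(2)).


16 collections generate NE(X_Σ); each relation:

  • {3,9}:  v_{3} + v_{9} = 0  so sig = (2;())
  • {0,5}:  v_{0} + v_{5} = v_{3}  so sig = (2;(1))
  • {1,8}:  v_{1} + v_{8} = v_{7}  so sig = (2;(1))
  • {1,9}:  v_{1} + v_{9} = v_{4}  so sig = (2;(1))
  • {2,5}:  v_{2} + v_{5} = v_{6}  so sig = (2;(1))
  • {3,4}:  v_{3} + v_{4} = v_{1}  so sig = (2;(1))
  • {0,6}:  v_{0} + v_{6} = v_{2} + v_{3}  so sig = (2;(1,1))
  • {5,9}:  v_{5} + v_{9} = v_{2} + v_{7}  so sig = (2;(1,1))
  • {7,9}:  v_{7} + v_{9} = v_{4} + v_{8}  so sig = (2;(1,1))
  • {4,5}:  v_{4} + v_{5} = v_{1} + v_{2} + v_{7}  so sig = (2;(1,1,1))
  • {4,6}:  v_{4} + v_{6} = v_{1} + 2·v_{2} + v_{7}  so sig = (2;(1,1,2))
  • {6,9}:  v_{6} + v_{9} = 2·v_{2} + v_{7}  so sig = (2;(1,2))
  • {0,2,7}:  v_{0} + v_{2} + v_{7} = 0  so sig = (3;())
  • {2,3,7}:  v_{2} + v_{3} + v_{7} = v_{5}  so sig = (3;(1))
  • {3,6,7}:  v_{3} + v_{6} + v_{7} = 2·v_{5}  so sig = (3;(2))
  • {0,2,4,8}:  v_{0} + v_{2} + v_{4} + v_{8} = v_{9}  so sig = (4;(1))

so the primitive-relation signature multiset is
[(2;()), (2;(1)), (2;(1)), (2;(1)), (2;(1)), (2;(1)), (2;(1,1)), (2;(1,1)), (2;(1,1)), (2;(1,1,1)), (2;(1,1,2)), (2;(1,2)), (3;()), (3;(1)), (3;(2)), (4;(1))]


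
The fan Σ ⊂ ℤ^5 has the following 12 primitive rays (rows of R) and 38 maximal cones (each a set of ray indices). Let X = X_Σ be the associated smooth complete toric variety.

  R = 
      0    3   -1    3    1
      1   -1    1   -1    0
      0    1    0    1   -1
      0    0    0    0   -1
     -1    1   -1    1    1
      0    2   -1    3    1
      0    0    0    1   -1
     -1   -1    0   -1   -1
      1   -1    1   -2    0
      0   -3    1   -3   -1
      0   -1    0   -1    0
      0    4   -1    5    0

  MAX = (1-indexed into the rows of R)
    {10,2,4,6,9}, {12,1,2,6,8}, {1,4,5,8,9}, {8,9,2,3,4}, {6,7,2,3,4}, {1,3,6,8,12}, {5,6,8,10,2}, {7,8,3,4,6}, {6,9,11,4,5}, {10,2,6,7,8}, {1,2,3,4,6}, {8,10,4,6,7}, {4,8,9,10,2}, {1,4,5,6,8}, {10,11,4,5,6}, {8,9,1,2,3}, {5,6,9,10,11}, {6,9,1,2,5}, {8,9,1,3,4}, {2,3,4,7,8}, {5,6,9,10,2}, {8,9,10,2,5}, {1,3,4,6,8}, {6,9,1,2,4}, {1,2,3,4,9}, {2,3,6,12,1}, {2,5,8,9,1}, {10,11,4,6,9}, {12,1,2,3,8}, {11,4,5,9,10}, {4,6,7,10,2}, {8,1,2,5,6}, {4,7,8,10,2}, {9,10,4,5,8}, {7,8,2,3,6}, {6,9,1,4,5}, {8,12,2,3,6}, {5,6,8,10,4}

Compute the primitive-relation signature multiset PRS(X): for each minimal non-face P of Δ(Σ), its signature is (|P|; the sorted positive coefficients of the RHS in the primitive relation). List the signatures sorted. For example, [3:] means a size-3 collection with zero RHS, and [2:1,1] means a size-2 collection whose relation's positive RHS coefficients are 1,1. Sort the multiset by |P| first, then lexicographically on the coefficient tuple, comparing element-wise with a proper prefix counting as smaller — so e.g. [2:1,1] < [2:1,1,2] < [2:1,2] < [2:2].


|primitive collections| = 24. Relations:

  • {1,10}:  v_{1} + v_{10} = 0 ; sig = [2:]
  • {3,11}:  v_{3} + v_{11} = v_{4} ; sig = [2:1]
  • {1,7}:  v_{1} + v_{7} = v_{3} + v_{6} ; sig = [2:1,1]
  • {3,5}:  v_{3} + v_{5} = v_{1} + v_{8} ; sig = [2:1,1]
  • {5,7}:  v_{5} + v_{7} = v_{6} + v_{8} ; sig = [2:1,1]
  • {7,9}:  v_{7} + v_{9} = v_{2} + v_{4} ; sig = [2:1,1]
  • {11,12}:  v_{11} + v_{12} = v_{3} + v_{6} ; sig = [2:1,1]
  • {2,11}:  v_{2} + v_{11} = v_{6} + v_{9} + v_{10} ; sig = [2:1,1,1]
  • {3,10}:  v_{3} + v_{10} = v_{2} + v_{4} + v_{8} ; sig = [2:1,1,1]
  • {7,11}:  v_{7} + v_{11} = v_{4} + v_{6} + v_{10} ; sig = [2:1,1,1]
  • {8,11}:  v_{8} + v_{11} = v_{4} + v_{5} + v_{10} ; sig = [2:1,1,1]
  • {9,12}:  v_{9} + v_{12} = v_{1} + v_{2} + v_{3} ; sig = [2:1,1,1]
  • {1,11}:  v_{1} + v_{11} = v_{4} + v_{5} + v_{6} + v_{9} ; sig = [2:1,1,1,1]
  • {10,12}:  v_{10} + v_{12} = v_{2} + v_{3} + v_{6} + v_{8} ; sig = [2:1,1,1,1]
  • {5,12}:  v_{5} + v_{12} = 2·v_{1} + v_{2} + v_{6} + 2·v_{8} ; sig = [2:1,1,2,2]
  • {7,12}:  v_{7} + v_{12} = v_{2} + 2·v_{3} + 2·v_{6} + v_{8} ; sig = [2:1,1,2,2]
  • {4,12}:  v_{4} + v_{12} = 2·v_{3} + v_{6} ; sig = [2:1,2]
  • {2,4,5}:  v_{2} + v_{4} + v_{5} = 0 ; sig = [3:]
  • {6,8,9}:  v_{6} + v_{8} + v_{9} = 0 ; sig = [3:]
  • {3,6,9}:  v_{3} + v_{6} + v_{9} = v_{1} + v_{2} + v_{4} ; sig = [3:1,1,1]
  • {1,2,4,8}:  v_{1} + v_{2} + v_{4} + v_{8} = v_{3} ; sig = [4:1]
  • {2,4,6,8}:  v_{2} + v_{4} + v_{6} + v_{8} = v_{7} ; sig = [4:1]
  • {1,2,3,6,8}:  v_{1} + v_{2} + v_{3} + v_{6} + v_{8} = v_{12} ; sig = [5:1]
  • {4,5,6,9,10}:  v_{4} + v_{5} + v_{6} + v_{9} + v_{10} = v_{11} ; sig = [5:1]

Sorted signature multiset PRS(X):
    [2:]
    [2:1]
    [2:1,1]
    [2:1,1]
    [2:1,1]
    [2:1,1]
    [2:1,1]
    [2:1,1,1]
    [2:1,1,1]
    [2:1,1,1]
    [2:1,1,1]
    [2:1,1,1]
    [2:1,1,1,1]
    [2:1,1,1,1]
    [2:1,1,2,2]
    [2:1,1,2,2]
    [2:1,2]
    [3:]
    [3:]
    [3:1,1,1]
    [4:1]
    [4:1]
    [5:1]
    [5:1]


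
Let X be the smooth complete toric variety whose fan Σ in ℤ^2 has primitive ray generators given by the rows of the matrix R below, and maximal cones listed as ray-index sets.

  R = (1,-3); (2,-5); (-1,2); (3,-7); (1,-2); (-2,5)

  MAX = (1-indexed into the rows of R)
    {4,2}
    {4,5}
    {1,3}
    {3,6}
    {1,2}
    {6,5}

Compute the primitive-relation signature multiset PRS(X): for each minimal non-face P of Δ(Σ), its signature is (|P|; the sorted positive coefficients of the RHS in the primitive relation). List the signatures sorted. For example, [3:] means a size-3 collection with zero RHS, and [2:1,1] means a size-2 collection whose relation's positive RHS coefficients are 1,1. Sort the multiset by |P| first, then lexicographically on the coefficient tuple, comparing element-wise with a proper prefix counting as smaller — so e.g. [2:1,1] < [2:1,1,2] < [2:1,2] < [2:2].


|primitive collections| = 9. Relations:

  P={2,6}:  v_{2} + v_{6} = 0  so sig = [2:]
  P={3,5}:  v_{3} + v_{5} = 0  so sig = [2:]
  P={1,5}:  v_{1} + v_{5} = v_{2}  so sig = [2:1]
  P={1,6}:  v_{1} + v_{6} = v_{3}  so sig = [2:1]
  P={2,3}:  v_{2} + v_{3} = v_{1}  so sig = [2:1]
  P={2,5}:  v_{2} + v_{5} = v_{4}  so sig = [2:1]
  P={3,4}:  v_{3} + v_{4} = v_{2}  so sig = [2:1]
  P={4,6}:  v_{4} + v_{6} = v_{5}  so sig = [2:1]
  P={1,4}:  v_{1} + v_{4} = 2·v_{2}  so sig = [2:2]

Sorted signature multiset PRS(X):
    [2:]
    [2:]
    [2:1]
    [2:1]
    [2:1]
    [2:1]
    [2:1]
    [2:1]
    [2:2]


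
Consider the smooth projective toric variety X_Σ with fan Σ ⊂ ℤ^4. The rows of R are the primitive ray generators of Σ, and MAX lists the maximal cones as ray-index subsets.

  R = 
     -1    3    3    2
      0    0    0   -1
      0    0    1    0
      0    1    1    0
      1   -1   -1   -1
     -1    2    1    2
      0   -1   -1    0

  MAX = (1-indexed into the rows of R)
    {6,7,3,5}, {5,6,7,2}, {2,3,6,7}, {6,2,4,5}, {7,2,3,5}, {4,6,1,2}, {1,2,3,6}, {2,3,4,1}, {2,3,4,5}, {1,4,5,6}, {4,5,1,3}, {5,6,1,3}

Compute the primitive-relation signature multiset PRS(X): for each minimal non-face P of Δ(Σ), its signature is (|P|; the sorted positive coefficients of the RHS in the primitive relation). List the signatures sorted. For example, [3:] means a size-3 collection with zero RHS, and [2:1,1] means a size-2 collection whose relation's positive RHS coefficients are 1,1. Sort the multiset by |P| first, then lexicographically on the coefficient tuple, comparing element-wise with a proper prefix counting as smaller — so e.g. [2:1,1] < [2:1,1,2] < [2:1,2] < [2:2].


Minimal non-faces — 5 found among 7 rays, 12 max cones:

  P = {4,7}:  v_{4} + v_{7} = 0 ; sig = [2:]
  P = {1,7}:  v_{1} + v_{7} = v_{3} + v_{6} ; sig = [2:1,1]
  P = {3,4,6}:  v_{3} + v_{4} + v_{6} = v_{1} ; sig = [3:1]
  P = {1,2,5}:  v_{1} + v_{2} + v_{5} = 2·v_{4} ; sig = [3:2]
  P = {2,3,5,6}:  v_{2} + v_{3} + v_{5} + v_{6} = v_{4} ; sig = [4:1]

Hence PRS(X_Σ) =
{ [2:],  [2:1,1],  [3:1],  [3:2],  [4:1] }


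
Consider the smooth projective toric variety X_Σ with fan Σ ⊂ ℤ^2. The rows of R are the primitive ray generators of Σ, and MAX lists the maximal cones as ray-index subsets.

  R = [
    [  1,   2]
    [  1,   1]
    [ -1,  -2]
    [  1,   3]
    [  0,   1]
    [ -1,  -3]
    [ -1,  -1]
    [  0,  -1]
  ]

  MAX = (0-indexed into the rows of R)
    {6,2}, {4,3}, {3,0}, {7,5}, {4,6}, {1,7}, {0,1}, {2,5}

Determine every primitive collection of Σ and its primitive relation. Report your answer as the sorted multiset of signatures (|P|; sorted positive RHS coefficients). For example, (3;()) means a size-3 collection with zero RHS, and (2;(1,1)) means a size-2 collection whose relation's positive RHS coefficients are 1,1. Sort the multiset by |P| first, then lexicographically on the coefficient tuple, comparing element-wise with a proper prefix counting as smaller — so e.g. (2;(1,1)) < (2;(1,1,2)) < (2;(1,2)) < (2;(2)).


20 minimal non-faces of Δ(Σ) (on 8 rays):

  P={0,2}:  v_{0} + v_{2} = 0 — sig = (2;())
  P={1,6}:  v_{1} + v_{6} = 0 — sig = (2;())
  P={3,5}:  v_{3} + v_{5} = 0 — sig = (2;())
  P={4,7}:  v_{4} + v_{7} = 0 — sig = (2;())
  P={0,4}:  v_{0} + v_{4} = v_{3} — sig = (2;(1))
  P={0,5}:  v_{0} + v_{5} = v_{7} — sig = (2;(1))
  P={0,6}:  v_{0} + v_{6} = v_{4} — sig = (2;(1))
  P={0,7}:  v_{0} + v_{7} = v_{1} — sig = (2;(1))
  P={1,2}:  v_{1} + v_{2} = v_{7} — sig = (2;(1))
  P={1,4}:  v_{1} + v_{4} = v_{0} — sig = (2;(1))
  P={2,3}:  v_{2} + v_{3} = v_{4} — sig = (2;(1))
  P={2,4}:  v_{2} + v_{4} = v_{6} — sig = (2;(1))
  P={2,7}:  v_{2} + v_{7} = v_{5} — sig = (2;(1))
  P={3,7}:  v_{3} + v_{7} = v_{0} — sig = (2;(1))
  P={4,5}:  v_{4} + v_{5} = v_{2} — sig = (2;(1))
  P={6,7}:  v_{6} + v_{7} = v_{2} — sig = (2;(1))
  P={1,3}:  v_{1} + v_{3} = 2·v_{0} — sig = (2;(2))
  P={1,5}:  v_{1} + v_{5} = 2·v_{7} — sig = (2;(2))
  P={3,6}:  v_{3} + v_{6} = 2·v_{4} — sig = (2;(2))
  P={5,6}:  v_{5} + v_{6} = 2·v_{2} — sig = (2;(2))

Signatures (|P|; sorted positive RHS coefficients), sorted:
    (2;())
    (2;())
    (2;())
    (2;())
    (2;(1))
    (2;(1))
    (2;(1))
    (2;(1))
    (2;(1))
    (2;(1))
    (2;(1))
    (2;(1))
    (2;(1))
    (2;(1))
    (2;(1))
    (2;(1))
    (2;(2))
    (2;(2))
    (2;(2))
    (2;(2))


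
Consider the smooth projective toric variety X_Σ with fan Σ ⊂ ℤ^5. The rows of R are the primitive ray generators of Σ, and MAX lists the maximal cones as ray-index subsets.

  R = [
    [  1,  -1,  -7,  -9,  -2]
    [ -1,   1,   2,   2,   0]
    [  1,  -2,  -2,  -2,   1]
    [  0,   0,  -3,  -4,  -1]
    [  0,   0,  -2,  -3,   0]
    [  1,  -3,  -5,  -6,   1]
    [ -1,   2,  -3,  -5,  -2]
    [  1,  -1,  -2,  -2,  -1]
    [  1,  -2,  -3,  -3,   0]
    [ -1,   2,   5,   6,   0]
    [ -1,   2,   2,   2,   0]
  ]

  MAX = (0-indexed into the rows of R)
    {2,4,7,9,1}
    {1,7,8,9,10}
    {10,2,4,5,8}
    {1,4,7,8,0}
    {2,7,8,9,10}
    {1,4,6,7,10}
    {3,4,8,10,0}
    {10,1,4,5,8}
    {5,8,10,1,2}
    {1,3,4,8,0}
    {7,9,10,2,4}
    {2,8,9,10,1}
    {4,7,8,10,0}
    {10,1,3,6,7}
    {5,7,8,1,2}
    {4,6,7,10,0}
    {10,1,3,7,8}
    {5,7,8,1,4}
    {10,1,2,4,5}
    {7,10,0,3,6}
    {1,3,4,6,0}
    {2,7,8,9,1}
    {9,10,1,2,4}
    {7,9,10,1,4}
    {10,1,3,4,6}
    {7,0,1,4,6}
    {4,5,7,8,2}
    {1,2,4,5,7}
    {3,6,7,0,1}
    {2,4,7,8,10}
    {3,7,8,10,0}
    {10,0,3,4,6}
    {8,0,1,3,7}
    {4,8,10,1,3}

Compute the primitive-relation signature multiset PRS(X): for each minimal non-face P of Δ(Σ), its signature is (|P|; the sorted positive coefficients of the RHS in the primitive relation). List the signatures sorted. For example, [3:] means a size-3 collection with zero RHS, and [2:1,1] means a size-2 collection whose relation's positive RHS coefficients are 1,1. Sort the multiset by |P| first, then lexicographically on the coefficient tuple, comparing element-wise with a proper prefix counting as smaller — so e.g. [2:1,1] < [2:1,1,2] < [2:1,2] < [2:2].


|primitive collections| = 18. Relations:

  P = {2,3}:  v_{2} + v_{3} = v_{4} + v_{8}  ⟹  sig = [2:1,1]
  P = {2,6}:  v_{2} + v_{6} = v_{3} + v_{4}  ⟹  sig = [2:1,1]
  P = {5,9}:  v_{5} + v_{9} = v_{1} + v_{2}  ⟹  sig = [2:1,1]
  P = {3,9}:  v_{3} + v_{9} = v_{1} + v_{7} + v_{10}  ⟹  sig = [2:1,1,1]
  P = {0,9}:  v_{0} + v_{9} = v_{1} + v_{4} + 2·v_{7} + v_{10}  ⟹  sig = [2:1,1,1,2]
  P = {5,6}:  v_{5} + v_{6} = v_{1} + v_{3} + 2·v_{4} + v_{8}  ⟹  sig = [2:1,1,1,2]
  P = {0,2}:  v_{0} + v_{2} = 2·v_{4} + v_{7} + v_{8}  ⟹  sig = [2:1,1,2]
  P = {0,5}:  v_{0} + v_{5} = v_{1} + 3·v_{4} + v_{7} + 2·v_{8}  ⟹  sig = [2:1,1,2,3]
  P = {3,5}:  v_{3} + v_{5} = v_{1} + 2·v_{4} + 2·v_{8}  ⟹  sig = [2:1,2,2]
  P = {6,9}:  v_{6} + v_{9} = 2·v_{1} + v_{4} + 2·v_{7} + 2·v_{10}  ⟹  sig = [2:1,2,2,2]
  P = {6,8}:  v_{6} + v_{8} = 2·v_{3}  ⟹  sig = [2:2]
  P = {4,8,9}:  v_{4} + v_{8} + v_{9} = 0  ⟹  sig = [3:]
  P = {0,1,10}:  v_{0} + v_{1} + v_{10} = v_{6}  ⟹  sig = [3:1]
  P = {3,4,7}:  v_{3} + v_{4} + v_{7} = v_{0}  ⟹  sig = [3:1]
  P = {5,7,10}:  v_{5} + v_{7} + v_{10} = v_{4} + v_{8}  ⟹  sig = [3:1,1]
  P = {1,2,7,10}:  v_{1} + v_{2} + v_{7} + v_{10} = 0  ⟹  sig = [4:]
  P = {1,2,4,8}:  v_{1} + v_{2} + v_{4} + v_{8} = v_{5}  ⟹  sig = [4:1]
  P = {1,4,7,8,10}:  v_{1} + v_{4} + v_{7} + v_{8} + v_{10} = v_{3}  ⟹  sig = [5:1]

so the primitive-relation signature multiset is
{ [2:1,1] ×3,  [2:1,1,1],  [2:1,1,1,2] ×2,  [2:1,1,2],  [2:1,1,2,3],  [2:1,2,2],  [2:1,2,2,2],  [2:2],  [3:],  [3:1] ×2,  [3:1,1],  [4:],  [4:1],  [5:1] }


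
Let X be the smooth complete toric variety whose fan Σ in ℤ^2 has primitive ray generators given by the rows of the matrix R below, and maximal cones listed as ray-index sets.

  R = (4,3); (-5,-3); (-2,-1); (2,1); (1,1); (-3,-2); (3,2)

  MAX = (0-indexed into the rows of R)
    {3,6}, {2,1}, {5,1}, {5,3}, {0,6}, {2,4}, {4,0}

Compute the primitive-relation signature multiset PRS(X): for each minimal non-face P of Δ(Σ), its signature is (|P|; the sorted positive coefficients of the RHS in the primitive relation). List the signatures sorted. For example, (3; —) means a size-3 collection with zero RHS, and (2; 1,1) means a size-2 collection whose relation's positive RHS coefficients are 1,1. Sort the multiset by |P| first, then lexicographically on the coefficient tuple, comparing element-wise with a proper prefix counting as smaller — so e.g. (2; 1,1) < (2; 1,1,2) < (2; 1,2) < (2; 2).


14 collections generate NE(X_Σ); each relation:

  P={2,3}:  v_{2} + v_{3} = 0  so sig = (2; —)
  P={5,6}:  v_{5} + v_{6} = 0  so sig = (2; —)
  P={0,5}:  v_{0} + v_{5} = v_{4}  so sig = (2; 1)
  P={1,3}:  v_{1} + v_{3} = v_{5}  so sig = (2; 1)
  P={1,6}:  v_{1} + v_{6} = v_{2}  so sig = (2; 1)
  P={2,5}:  v_{2} + v_{5} = v_{1}  so sig = (2; 1)
  P={2,6}:  v_{2} + v_{6} = v_{4}  so sig = (2; 1)
  P={3,4}:  v_{3} + v_{4} = v_{6}  so sig = (2; 1)
  P={4,5}:  v_{4} + v_{5} = v_{2}  so sig = (2; 1)
  P={4,6}:  v_{4} + v_{6} = v_{0}  so sig = (2; 1)
  P={0,1}:  v_{0} + v_{1} = v_{2} + v_{4}  so sig = (2; 1,1)
  P={0,2}:  v_{0} + v_{2} = 2·v_{4}  so sig = (2; 2)
  P={0,3}:  v_{0} + v_{3} = 2·v_{6}  so sig = (2; 2)
  P={1,4}:  v_{1} + v_{4} = 2·v_{2}  so sig = (2; 2)

Hence PRS(X_Σ) =
{ (2; —) ×2,  (2; 1) ×8,  (2; 1,1),  (2; 2) ×3 }


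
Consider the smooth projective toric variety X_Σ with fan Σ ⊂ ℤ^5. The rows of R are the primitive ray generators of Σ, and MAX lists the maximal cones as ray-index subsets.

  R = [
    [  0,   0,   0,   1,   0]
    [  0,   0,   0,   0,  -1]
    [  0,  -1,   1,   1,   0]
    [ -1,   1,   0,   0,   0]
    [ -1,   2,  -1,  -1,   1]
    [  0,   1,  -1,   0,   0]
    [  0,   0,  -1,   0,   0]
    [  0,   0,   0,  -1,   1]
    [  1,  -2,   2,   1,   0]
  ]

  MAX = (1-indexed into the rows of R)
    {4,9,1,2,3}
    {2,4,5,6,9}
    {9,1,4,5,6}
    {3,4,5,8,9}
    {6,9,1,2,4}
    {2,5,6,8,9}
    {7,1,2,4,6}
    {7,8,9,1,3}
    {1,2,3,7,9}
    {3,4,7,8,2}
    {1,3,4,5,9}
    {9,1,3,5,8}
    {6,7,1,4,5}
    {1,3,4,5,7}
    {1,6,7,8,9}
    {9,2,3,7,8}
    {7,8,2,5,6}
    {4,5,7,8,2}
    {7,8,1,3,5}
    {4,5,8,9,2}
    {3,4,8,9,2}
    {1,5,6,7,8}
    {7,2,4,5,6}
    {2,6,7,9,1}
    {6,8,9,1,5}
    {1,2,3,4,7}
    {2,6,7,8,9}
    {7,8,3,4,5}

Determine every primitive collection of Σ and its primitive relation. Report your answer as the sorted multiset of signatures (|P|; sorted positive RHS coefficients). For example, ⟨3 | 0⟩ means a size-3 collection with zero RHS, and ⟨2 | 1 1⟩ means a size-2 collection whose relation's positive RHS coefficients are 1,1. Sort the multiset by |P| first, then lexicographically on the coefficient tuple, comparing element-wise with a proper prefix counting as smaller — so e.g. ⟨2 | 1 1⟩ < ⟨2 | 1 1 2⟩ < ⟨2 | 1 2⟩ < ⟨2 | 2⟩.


Primitive collections (8):

  • {3,6}:  v_{3} + v_{6} = v_{1}  so sig = ⟨2 | 1⟩
  • {1,2,8}:  v_{1} + v_{2} + v_{8} = 0  so sig = ⟨3 | 0⟩
  • {2,3,5}:  v_{2} + v_{3} + v_{5} = v_{4}  so sig = ⟨3 | 1⟩
  • {4,6,8}:  v_{4} + v_{6} + v_{8} = v_{5}  so sig = ⟨3 | 1⟩
  • {4,7,9}:  v_{4} + v_{7} + v_{9} = v_{3}  so sig = ⟨3 | 1⟩
  • {1,2,5}:  v_{1} + v_{2} + v_{5} = v_{4} + v_{6}  so sig = ⟨3 | 1 1⟩
  • {1,4,8}:  v_{1} + v_{4} + v_{8} = v_{3} + v_{5}  so sig = ⟨3 | 1 1⟩
  • {5,7,9}:  v_{5} + v_{7} + v_{9} = v_{1} + v_{8}  so sig = ⟨3 | 1 1⟩

Signatures (|P|; sorted positive RHS coefficients), sorted:
[⟨2 | 1⟩, ⟨3 | 0⟩, ⟨3 | 1⟩, ⟨3 | 1⟩, ⟨3 | 1⟩, ⟨3 | 1 1⟩, ⟨3 | 1 1⟩, ⟨3 | 1 1⟩]


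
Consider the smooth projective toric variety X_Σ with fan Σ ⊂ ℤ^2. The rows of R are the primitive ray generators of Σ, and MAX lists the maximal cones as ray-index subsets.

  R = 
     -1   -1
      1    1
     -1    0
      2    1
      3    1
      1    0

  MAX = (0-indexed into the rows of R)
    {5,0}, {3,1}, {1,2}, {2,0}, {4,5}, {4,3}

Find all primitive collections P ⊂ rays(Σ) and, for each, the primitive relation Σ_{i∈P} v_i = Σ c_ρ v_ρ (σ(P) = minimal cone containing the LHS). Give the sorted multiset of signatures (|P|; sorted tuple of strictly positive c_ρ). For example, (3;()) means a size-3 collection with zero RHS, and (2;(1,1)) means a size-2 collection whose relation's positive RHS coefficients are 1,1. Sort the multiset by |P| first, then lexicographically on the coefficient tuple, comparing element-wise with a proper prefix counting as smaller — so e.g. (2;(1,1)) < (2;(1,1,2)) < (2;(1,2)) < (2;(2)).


Δ(Σ) — 6 vertices, 9 min non-faces:

  P={0,1}:  v_{0} + v_{1} = 0  ⇒ sig = (2;())
  P={2,5}:  v_{2} + v_{5} = 0  ⇒ sig = (2;())
  P={0,3}:  v_{0} + v_{3} = v_{5}  ⇒ sig = (2;(1))
  P={1,5}:  v_{1} + v_{5} = v_{3}  ⇒ sig = (2;(1))
  P={2,3}:  v_{2} + v_{3} = v_{1}  ⇒ sig = (2;(1))
  P={2,4}:  v_{2} + v_{4} = v_{3}  ⇒ sig = (2;(1))
  P={3,5}:  v_{3} + v_{5} = v_{4}  ⇒ sig = (2;(1))
  P={0,4}:  v_{0} + v_{4} = 2·v_{5}  ⇒ sig = (2;(2))
  P={1,4}:  v_{1} + v_{4} = 2·v_{3}  ⇒ sig = (2;(2))

so the primitive-relation signature multiset is
{ (2;()) ×2,  (2;(1)) ×5,  (2;(2)) ×2 }


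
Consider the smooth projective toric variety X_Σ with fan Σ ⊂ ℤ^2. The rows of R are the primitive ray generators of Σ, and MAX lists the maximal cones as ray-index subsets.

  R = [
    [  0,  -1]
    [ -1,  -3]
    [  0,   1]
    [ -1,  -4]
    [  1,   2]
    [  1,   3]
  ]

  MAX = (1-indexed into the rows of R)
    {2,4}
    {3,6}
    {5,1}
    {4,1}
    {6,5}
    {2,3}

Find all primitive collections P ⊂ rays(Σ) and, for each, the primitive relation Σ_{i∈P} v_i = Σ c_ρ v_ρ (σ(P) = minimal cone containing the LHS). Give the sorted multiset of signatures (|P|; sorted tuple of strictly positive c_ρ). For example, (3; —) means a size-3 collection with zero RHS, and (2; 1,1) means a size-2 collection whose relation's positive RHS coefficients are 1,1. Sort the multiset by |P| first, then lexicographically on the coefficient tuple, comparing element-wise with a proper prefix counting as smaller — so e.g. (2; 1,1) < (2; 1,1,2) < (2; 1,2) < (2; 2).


Σ has 9 primitive collections:

  P={1,3}:  v_{1} + v_{3} = 0  ⟹  sig = (2; —)
  P={2,6}:  v_{2} + v_{6} = 0  ⟹  sig = (2; —)
  P={1,2}:  v_{1} + v_{2} = v_{4}  ⟹  sig = (2; 1)
  P={1,6}:  v_{1} + v_{6} = v_{5}  ⟹  sig = (2; 1)
  P={2,5}:  v_{2} + v_{5} = v_{1}  ⟹  sig = (2; 1)
  P={3,4}:  v_{3} + v_{4} = v_{2}  ⟹  sig = (2; 1)
  P={3,5}:  v_{3} + v_{5} = v_{6}  ⟹  sig = (2; 1)
  P={4,6}:  v_{4} + v_{6} = v_{1}  ⟹  sig = (2; 1)
  P={4,5}:  v_{4} + v_{5} = 2·v_{1}  ⟹  sig = (2; 2)

so the primitive-relation signature multiset is
[(2; —), (2; —), (2; 1), (2; 1), (2; 1), (2; 1), (2; 1), (2; 1), (2; 2)]


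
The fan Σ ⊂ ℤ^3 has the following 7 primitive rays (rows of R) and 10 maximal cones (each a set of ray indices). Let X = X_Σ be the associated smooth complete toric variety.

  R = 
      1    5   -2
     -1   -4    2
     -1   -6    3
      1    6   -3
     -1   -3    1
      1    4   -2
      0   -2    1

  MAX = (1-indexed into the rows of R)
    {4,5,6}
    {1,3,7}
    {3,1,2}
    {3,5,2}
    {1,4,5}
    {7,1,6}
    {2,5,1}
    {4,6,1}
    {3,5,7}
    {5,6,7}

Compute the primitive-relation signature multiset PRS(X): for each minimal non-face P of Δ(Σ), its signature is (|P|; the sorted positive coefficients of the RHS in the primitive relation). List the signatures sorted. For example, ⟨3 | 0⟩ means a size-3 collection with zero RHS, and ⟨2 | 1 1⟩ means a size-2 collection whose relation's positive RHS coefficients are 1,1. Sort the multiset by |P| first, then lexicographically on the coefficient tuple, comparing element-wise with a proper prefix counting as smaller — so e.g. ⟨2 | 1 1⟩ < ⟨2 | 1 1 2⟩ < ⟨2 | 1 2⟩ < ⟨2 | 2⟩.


Primitive collections (9):

  • {2,6}:  v_{2} + v_{6} = 0  →  sig = ⟨2 | 0⟩
  • {3,4}:  v_{3} + v_{4} = 0  →  sig = ⟨2 | 0⟩
  • {2,7}:  v_{2} + v_{7} = v_{3}  →  sig = ⟨2 | 1⟩
  • {3,6}:  v_{3} + v_{6} = v_{7}  →  sig = ⟨2 | 1⟩
  • {4,7}:  v_{4} + v_{7} = v_{6}  →  sig = ⟨2 | 1⟩
  • {2,4}:  v_{2} + v_{4} = v_{1} + v_{5}  →  sig = ⟨2 | 1 1⟩
  • {1,5,7}:  v_{1} + v_{5} + v_{7} = 0  →  sig = ⟨3 | 0⟩
  • {1,3,5}:  v_{1} + v_{3} + v_{5} = v_{2}  →  sig = ⟨3 | 1⟩
  • {1,5,6}:  v_{1} + v_{5} + v_{6} = v_{4}  →  sig = ⟨3 | 1⟩

Hence PRS(X_Σ) =
[⟨2 | 0⟩, ⟨2 | 0⟩, ⟨2 | 1⟩, ⟨2 | 1⟩, ⟨2 | 1⟩, ⟨2 | 1 1⟩, ⟨3 | 0⟩, ⟨3 | 1⟩, ⟨3 | 1⟩]


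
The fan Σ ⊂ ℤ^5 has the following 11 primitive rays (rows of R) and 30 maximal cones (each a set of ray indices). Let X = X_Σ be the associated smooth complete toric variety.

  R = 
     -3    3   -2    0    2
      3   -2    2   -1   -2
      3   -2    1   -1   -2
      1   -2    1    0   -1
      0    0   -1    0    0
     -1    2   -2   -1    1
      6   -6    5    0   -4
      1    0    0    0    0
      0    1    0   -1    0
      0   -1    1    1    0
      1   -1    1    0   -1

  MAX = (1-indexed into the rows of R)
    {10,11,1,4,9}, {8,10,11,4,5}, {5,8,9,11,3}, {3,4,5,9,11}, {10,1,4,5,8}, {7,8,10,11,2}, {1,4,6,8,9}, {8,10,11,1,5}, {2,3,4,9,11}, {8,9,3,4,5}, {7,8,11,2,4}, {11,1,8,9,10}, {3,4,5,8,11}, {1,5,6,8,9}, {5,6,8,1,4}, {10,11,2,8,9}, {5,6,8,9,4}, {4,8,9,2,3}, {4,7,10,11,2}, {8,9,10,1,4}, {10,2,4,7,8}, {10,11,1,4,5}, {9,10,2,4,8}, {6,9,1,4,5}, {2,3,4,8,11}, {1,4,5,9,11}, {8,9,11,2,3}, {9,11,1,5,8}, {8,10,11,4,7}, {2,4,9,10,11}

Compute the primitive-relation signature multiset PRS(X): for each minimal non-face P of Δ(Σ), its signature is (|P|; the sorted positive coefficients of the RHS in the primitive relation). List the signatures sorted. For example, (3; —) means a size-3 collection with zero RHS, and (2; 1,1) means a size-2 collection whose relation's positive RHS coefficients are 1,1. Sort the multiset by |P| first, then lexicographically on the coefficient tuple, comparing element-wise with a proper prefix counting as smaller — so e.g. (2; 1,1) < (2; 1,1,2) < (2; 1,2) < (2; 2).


Minimal non-faces — 18 found among 11 rays, 30 max cones:

  {1,2}:  v_{1} + v_{2} = v_{9} — sig = (2; 1)
  {2,5}:  v_{2} + v_{5} = v_{3} — sig = (2; 1)
  {1,3}:  v_{1} + v_{3} = v_{5} + v_{9} — sig = (2; 1,1)
  {1,7}:  v_{1} + v_{7} = v_{2} + v_{10} — sig = (2; 1,1)
  {6,11}:  v_{6} + v_{11} = v_{5} + v_{9} — sig = (2; 1,1)
  {3,10}:  v_{3} + v_{10} = v_{4} + v_{8} + v_{11} — sig = (2; 1,1,1)
  {6,7}:  v_{6} + v_{7} = v_{2} + v_{4} + v_{8} — sig = (2; 1,1,1)
  {6,10}:  v_{6} + v_{10} = v_{1} + v_{4} + v_{8} — sig = (2; 1,1,1)
  {2,6}:  v_{2} + v_{6} = v_{4} + v_{5} + v_{8} + 2·v_{9} — sig = (2; 1,1,1,2)
  {3,6}:  v_{3} + v_{6} = v_{4} + 2·v_{5} + v_{8} + 2·v_{9} — sig = (2; 1,1,2,2)
  {7,9}:  v_{7} + v_{9} = 2·v_{2} + v_{10} — sig = (2; 1,2)
  {3,7}:  v_{3} + v_{7} = v_{2} + 2·v_{4} + 2·v_{8} + 2·v_{11} — sig = (2; 1,2,2,2)
  {5,7}:  v_{5} + v_{7} = 2·v_{4} + 2·v_{8} + 2·v_{11} — sig = (2; 2,2,2)
  {5,9,10}:  v_{5} + v_{9} + v_{10} = 0 — sig = (3; —)
  {1,4,8,11}:  v_{1} + v_{4} + v_{8} + v_{11} = 0 — sig = (4; —)
  {4,8,9,11}:  v_{4} + v_{8} + v_{9} + v_{11} = v_{2} — sig = (4; 1)
  {1,4,5,8,9}:  v_{1} + v_{4} + v_{5} + v_{8} + v_{9} = v_{6} — sig = (5; 1)
  {2,4,8,10,11}:  v_{2} + v_{4} + v_{8} + v_{10} + v_{11} = v_{7} — sig = (5; 1)

Sorted signature multiset PRS(X):
{ (2; 1) ×2,  (2; 1,1) ×3,  (2; 1,1,1) ×3,  (2; 1,1,1,2),  (2; 1,1,2,2),  (2; 1,2),  (2; 1,2,2,2),  (2; 2,2,2),  (3; —),  (4; —),  (4; 1),  (5; 1) ×2 }


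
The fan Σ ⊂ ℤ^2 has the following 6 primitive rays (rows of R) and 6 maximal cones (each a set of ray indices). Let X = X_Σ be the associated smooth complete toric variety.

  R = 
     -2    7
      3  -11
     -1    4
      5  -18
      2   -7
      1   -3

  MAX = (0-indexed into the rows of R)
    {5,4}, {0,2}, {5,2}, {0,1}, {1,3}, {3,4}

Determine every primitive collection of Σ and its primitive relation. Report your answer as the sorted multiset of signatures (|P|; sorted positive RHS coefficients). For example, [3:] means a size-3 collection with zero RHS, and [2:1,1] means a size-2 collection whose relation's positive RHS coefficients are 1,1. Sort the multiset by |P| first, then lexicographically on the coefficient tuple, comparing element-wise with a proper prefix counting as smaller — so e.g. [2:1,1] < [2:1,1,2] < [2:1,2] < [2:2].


9 collections generate NE(X_Σ); each relation:

  P = {0,4}:  v_{0} + v_{4} = 0  →  sig = [2:]
  P = {0,3}:  v_{0} + v_{3} = v_{1}  →  sig = [2:1]
  P = {0,5}:  v_{0} + v_{5} = v_{2}  →  sig = [2:1]
  P = {1,2}:  v_{1} + v_{2} = v_{4}  →  sig = [2:1]
  P = {1,4}:  v_{1} + v_{4} = v_{3}  →  sig = [2:1]
  P = {2,4}:  v_{2} + v_{4} = v_{5}  →  sig = [2:1]
  P = {1,5}:  v_{1} + v_{5} = 2·v_{4}  →  sig = [2:2]
  P = {2,3}:  v_{2} + v_{3} = 2·v_{4}  →  sig = [2:2]
  P = {3,5}:  v_{3} + v_{5} = 3·v_{4}  →  sig = [2:3]

Sorted signature multiset PRS(X):
    [2:]
    [2:1]
    [2:1]
    [2:1]
    [2:1]
    [2:1]
    [2:2]
    [2:2]
    [2:3]


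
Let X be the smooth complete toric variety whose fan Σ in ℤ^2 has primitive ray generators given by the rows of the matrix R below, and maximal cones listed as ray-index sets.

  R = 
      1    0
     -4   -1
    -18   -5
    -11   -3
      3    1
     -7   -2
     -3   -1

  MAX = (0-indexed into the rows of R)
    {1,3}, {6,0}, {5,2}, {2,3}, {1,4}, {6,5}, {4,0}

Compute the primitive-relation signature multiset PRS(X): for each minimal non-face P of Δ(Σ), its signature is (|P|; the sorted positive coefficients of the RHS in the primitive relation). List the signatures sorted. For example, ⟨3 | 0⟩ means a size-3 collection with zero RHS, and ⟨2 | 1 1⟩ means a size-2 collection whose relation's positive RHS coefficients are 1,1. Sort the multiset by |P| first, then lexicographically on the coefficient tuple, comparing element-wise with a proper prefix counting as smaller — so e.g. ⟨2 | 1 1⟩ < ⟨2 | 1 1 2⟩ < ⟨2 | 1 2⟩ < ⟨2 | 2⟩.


Minimal non-faces — 14 found among 7 rays, 7 max cones:

  P = {4,6}:  v_{4} + v_{6} = 0  ⇒ sig = ⟨2 | 0⟩
  P = {0,1}:  v_{0} + v_{1} = v_{6}  ⇒ sig = ⟨2 | 1⟩
  P = {1,5}:  v_{1} + v_{5} = v_{3}  ⇒ sig = ⟨2 | 1⟩
  P = {1,6}:  v_{1} + v_{6} = v_{5}  ⇒ sig = ⟨2 | 1⟩
  P = {3,5}:  v_{3} + v_{5} = v_{2}  ⇒ sig = ⟨2 | 1⟩
  P = {4,5}:  v_{4} + v_{5} = v_{1}  ⇒ sig = ⟨2 | 1⟩
  P = {0,3}:  v_{0} + v_{3} = v_{5} + v_{6}  ⇒ sig = ⟨2 | 1 1⟩
  P = {2,4}:  v_{2} + v_{4} = v_{1} + v_{3}  ⇒ sig = ⟨2 | 1 1⟩
  P = {0,2}:  v_{0} + v_{2} = 2·v_{5} + v_{6}  ⇒ sig = ⟨2 | 1 2⟩
  P = {0,5}:  v_{0} + v_{5} = 2·v_{6}  ⇒ sig = ⟨2 | 2⟩
  P = {1,2}:  v_{1} + v_{2} = 2·v_{3}  ⇒ sig = ⟨2 | 2⟩
  P = {3,4}:  v_{3} + v_{4} = 2·v_{1}  ⇒ sig = ⟨2 | 2⟩
  P = {3,6}:  v_{3} + v_{6} = 2·v_{5}  ⇒ sig = ⟨2 | 2⟩
  P = {2,6}:  v_{2} + v_{6} = 3·v_{5}  ⇒ sig = ⟨2 | 3⟩

Sorted signature multiset PRS(X):
[⟨2 | 0⟩, ⟨2 | 1⟩, ⟨2 | 1⟩, ⟨2 | 1⟩, ⟨2 | 1⟩, ⟨2 | 1⟩, ⟨2 | 1 1⟩, ⟨2 | 1 1⟩, ⟨2 | 1 2⟩, ⟨2 | 2⟩, ⟨2 | 2⟩, ⟨2 | 2⟩, ⟨2 | 2⟩, ⟨2 | 3⟩]


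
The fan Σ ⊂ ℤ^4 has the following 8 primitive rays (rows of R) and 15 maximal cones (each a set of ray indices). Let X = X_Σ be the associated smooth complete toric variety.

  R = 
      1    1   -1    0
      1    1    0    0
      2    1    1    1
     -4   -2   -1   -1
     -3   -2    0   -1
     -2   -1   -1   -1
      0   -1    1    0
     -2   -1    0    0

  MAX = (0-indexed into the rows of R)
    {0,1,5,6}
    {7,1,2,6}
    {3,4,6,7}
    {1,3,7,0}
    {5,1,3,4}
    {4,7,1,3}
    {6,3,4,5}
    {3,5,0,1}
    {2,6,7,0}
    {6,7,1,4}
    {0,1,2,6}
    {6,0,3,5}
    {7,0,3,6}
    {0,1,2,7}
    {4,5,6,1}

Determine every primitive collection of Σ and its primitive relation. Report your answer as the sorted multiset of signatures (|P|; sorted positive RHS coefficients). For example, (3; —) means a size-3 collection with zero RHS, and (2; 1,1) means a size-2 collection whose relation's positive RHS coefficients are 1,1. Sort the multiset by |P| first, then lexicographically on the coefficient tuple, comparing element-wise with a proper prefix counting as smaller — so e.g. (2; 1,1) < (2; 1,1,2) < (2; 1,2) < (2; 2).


Δ(Σ) — 8 vertices, 7 min non-faces:

  {2,5}:  v_{2} + v_{5} = 0  ⟹  sig = (2; —)
  {0,4}:  v_{0} + v_{4} = v_{5}  ⟹  sig = (2; 1)
  {2,3}:  v_{2} + v_{3} = v_{7}  ⟹  sig = (2; 1)
  {5,7}:  v_{5} + v_{7} = v_{3}  ⟹  sig = (2; 1)
  {2,4}:  v_{2} + v_{4} = v_{1} + v_{6} + v_{7}  ⟹  sig = (2; 1,1,1)
  {1,3,6}:  v_{1} + v_{3} + v_{6} = v_{4}  ⟹  sig = (3; 1)
  {0,1,6,7}:  v_{0} + v_{1} + v_{6} + v_{7} = 0  ⟹  sig = (4; —)

Hence PRS(X_Σ) =
    (2; —)
    (2; 1)
    (2; 1)
    (2; 1)
    (2; 1,1,1)
    (3; 1)
    (4; —)


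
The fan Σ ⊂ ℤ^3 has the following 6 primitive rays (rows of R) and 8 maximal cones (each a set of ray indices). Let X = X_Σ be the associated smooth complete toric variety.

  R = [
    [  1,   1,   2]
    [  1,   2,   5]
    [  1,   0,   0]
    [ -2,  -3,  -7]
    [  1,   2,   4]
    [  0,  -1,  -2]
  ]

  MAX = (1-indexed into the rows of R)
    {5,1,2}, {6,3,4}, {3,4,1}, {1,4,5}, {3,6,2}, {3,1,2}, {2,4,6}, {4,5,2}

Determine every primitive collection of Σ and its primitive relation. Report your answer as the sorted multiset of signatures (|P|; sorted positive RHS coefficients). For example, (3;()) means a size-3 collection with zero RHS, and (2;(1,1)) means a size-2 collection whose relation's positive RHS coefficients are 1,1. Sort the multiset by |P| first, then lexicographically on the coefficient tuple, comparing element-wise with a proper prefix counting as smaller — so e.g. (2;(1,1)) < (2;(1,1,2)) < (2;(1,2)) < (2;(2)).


Minimal non-faces — 5 found among 6 rays, 8 max cones:

  • {1,6}:  v_{1} + v_{6} = v_{3}  so sig = (2;(1))
  • {5,6}:  v_{5} + v_{6} = v_{1}  so sig = (2;(1))
  • {3,5}:  v_{3} + v_{5} = 2·v_{1}  so sig = (2;(2))
  • {1,2,4}:  v_{1} + v_{2} + v_{4} = 0  so sig = (3;())
  • {2,3,4}:  v_{2} + v_{3} + v_{4} = v_{6}  so sig = (3;(1))

Sorted signature multiset PRS(X):
    (2;(1))
    (2;(1))
    (2;(2))
    (3;())
    (3;(1))


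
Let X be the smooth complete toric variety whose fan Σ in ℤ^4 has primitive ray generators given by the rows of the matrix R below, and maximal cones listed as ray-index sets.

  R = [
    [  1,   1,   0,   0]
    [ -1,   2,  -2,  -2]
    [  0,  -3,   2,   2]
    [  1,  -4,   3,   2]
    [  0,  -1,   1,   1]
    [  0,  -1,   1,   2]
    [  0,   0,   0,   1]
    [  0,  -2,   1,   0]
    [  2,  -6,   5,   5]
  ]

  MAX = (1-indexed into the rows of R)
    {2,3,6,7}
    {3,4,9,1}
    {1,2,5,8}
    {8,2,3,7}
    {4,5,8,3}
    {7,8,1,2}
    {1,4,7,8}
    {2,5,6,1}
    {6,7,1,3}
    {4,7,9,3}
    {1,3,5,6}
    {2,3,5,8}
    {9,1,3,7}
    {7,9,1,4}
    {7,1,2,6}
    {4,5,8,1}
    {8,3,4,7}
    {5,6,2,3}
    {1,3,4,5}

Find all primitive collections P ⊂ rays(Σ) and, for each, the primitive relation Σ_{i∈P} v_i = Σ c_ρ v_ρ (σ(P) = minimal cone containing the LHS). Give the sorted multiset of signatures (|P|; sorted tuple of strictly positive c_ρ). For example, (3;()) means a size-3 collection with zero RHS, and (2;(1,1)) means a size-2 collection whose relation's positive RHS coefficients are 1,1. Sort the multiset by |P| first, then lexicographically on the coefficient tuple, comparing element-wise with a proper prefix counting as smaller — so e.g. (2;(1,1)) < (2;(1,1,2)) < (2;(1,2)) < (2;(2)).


Σ has 11 primitive collections:

  P = {2,4}:  v_{2} + v_{4} = v_{8}  →  sig = (2;(1))
  P = {5,7}:  v_{5} + v_{7} = v_{6}  →  sig = (2;(1))
  P = {6,8}:  v_{6} + v_{8} = v_{3}  →  sig = (2;(1))
  P = {2,9}:  v_{2} + v_{9} = v_{4} + v_{7}  →  sig = (2;(1,1))
  P = {4,6}:  v_{4} + v_{6} = v_{1} + 2·v_{3}  →  sig = (2;(1,2))
  P = {8,9}:  v_{8} + v_{9} = 2·v_{4} + v_{7}  →  sig = (2;(1,2))
  P = {6,9}:  v_{6} + v_{9} = 2·v_{1} + 3·v_{3} + v_{7}  →  sig = (2;(1,2,3))
  P = {5,9}:  v_{5} + v_{9} = 2·v_{1} + 3·v_{3}  →  sig = (2;(2,3))
  P = {1,2,3}:  v_{1} + v_{2} + v_{3} = 0  →  sig = (3;())
  P = {1,3,8}:  v_{1} + v_{3} + v_{8} = v_{4}  →  sig = (3;(1))
  P = {1,3,4,7}:  v_{1} + v_{3} + v_{4} + v_{7} = v_{9}  →  sig = (4;(1))

Sorted signature multiset PRS(X):
{ (2;(1)) ×3,  (2;(1,1)),  (2;(1,2)) ×2,  (2;(1,2,3)),  (2;(2,3)),  (3;()),  (3;(1)),  (4;(1)) }


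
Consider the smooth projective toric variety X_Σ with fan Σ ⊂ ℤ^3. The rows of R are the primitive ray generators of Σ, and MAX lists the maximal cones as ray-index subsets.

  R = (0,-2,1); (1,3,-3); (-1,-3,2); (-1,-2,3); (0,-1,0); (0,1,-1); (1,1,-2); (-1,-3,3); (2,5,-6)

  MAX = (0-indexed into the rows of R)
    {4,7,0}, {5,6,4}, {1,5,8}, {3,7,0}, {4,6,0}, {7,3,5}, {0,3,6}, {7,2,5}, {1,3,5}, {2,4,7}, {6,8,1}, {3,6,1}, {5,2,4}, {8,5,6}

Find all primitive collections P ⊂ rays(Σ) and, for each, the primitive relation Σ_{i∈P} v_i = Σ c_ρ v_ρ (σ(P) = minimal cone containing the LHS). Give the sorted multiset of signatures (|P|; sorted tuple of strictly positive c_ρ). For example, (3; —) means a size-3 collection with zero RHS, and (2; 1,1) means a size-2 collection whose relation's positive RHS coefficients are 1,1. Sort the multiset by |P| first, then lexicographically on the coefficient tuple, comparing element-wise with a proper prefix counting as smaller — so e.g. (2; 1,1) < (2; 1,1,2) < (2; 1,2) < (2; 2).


Δ(Σ) — 9 vertices, 18 min non-faces:

  P={1,7}:  v_{1} + v_{7} = 0  so sig = (2; —)
  P={0,1}:  v_{0} + v_{1} = v_{6}  so sig = (2; 1)
  P={0,5}:  v_{0} + v_{5} = v_{4}  so sig = (2; 1)
  P={3,4}:  v_{3} + v_{4} = v_{7}  so sig = (2; 1)
  P={3,8}:  v_{3} + v_{8} = v_{1}  so sig = (2; 1)
  P={6,7}:  v_{6} + v_{7} = v_{0}  so sig = (2; 1)
  P={1,2}:  v_{1} + v_{2} = v_{4} + v_{5}  so sig = (2; 1,1)
  P={1,4}:  v_{1} + v_{4} = v_{5} + v_{6}  so sig = (2; 1,1)
  P={7,8}:  v_{7} + v_{8} = v_{5} + v_{6}  so sig = (2; 1,1)
  P={2,8}:  v_{2} + v_{8} = v_{4} + 2·v_{5} + v_{6}  so sig = (2; 1,1,2)
  P={0,2}:  v_{0} + v_{2} = 2·v_{4} + v_{7}  so sig = (2; 1,2)
  P={0,8}:  v_{0} + v_{8} = v_{5} + 2·v_{6}  so sig = (2; 1,2)
  P={2,3}:  v_{2} + v_{3} = v_{5} + 2·v_{7}  so sig = (2; 1,2)
  P={2,6}:  v_{2} + v_{6} = 2·v_{4}  so sig = (2; 2)
  P={4,8}:  v_{4} + v_{8} = 2·v_{5} + 2·v_{6}  so sig = (2; 2,2)
  P={3,5,6}:  v_{3} + v_{5} + v_{6} = 0  so sig = (3; —)
  P={1,5,6}:  v_{1} + v_{5} + v_{6} = v_{8}  so sig = (3; 1)
  P={4,5,7}:  v_{4} + v_{5} + v_{7} = v_{2}  so sig = (3; 1)

Sorted signature multiset PRS(X):
    |P|=2: 15 collections, coeffs (), (1), (1), (1), (1), (1), (1,1), (1,1), (1,1), (1,1,2), (1,2), (1,2), (1,2), (2), (2,2)
    |P|=3: 3 collections, coeffs (), (1), (1)


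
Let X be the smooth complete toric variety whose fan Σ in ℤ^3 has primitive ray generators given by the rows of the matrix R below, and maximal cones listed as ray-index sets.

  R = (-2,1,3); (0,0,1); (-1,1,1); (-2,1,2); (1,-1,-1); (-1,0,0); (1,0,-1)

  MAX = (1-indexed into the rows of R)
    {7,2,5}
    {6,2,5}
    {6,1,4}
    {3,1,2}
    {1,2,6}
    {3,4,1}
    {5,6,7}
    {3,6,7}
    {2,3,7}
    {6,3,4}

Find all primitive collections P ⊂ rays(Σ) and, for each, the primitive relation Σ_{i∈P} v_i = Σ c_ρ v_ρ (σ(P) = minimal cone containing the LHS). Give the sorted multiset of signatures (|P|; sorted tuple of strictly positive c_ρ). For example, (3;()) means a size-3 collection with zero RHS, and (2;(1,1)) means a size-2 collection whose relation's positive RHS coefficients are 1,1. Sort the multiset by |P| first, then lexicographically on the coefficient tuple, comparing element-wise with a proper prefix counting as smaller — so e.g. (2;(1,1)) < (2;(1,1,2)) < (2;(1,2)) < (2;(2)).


9 collections generate NE(X_Σ); each relation:

  • {3,5}:  v_{3} + v_{5} = 0  →  sig = (2;())
  • {2,4}:  v_{2} + v_{4} = v_{1}  →  sig = (2;(1))
  • {4,7}:  v_{4} + v_{7} = v_{3}  →  sig = (2;(1))
  • {1,7}:  v_{1} + v_{7} = v_{2} + v_{3}  →  sig = (2;(1,1))
  • {4,5}:  v_{4} + v_{5} = v_{2} + v_{6}  →  sig = (2;(1,1))
  • {1,5}:  v_{1} + v_{5} = 2·v_{2} + v_{6}  →  sig = (2;(1,2))
  • {2,6,7}:  v_{2} + v_{6} + v_{7} = 0  →  sig = (3;())
  • {2,3,6}:  v_{2} + v_{3} + v_{6} = v_{4}  →  sig = (3;(1))
  • {1,3,6}:  v_{1} + v_{3} + v_{6} = 2·v_{4}  →  sig = (3;(2))

so the primitive-relation signature multiset is
    (2;())
    (2;(1))
    (2;(1))
    (2;(1,1))
    (2;(1,1))
    (2;(1,2))
    (3;())
    (3;(1))
    (3;(2))


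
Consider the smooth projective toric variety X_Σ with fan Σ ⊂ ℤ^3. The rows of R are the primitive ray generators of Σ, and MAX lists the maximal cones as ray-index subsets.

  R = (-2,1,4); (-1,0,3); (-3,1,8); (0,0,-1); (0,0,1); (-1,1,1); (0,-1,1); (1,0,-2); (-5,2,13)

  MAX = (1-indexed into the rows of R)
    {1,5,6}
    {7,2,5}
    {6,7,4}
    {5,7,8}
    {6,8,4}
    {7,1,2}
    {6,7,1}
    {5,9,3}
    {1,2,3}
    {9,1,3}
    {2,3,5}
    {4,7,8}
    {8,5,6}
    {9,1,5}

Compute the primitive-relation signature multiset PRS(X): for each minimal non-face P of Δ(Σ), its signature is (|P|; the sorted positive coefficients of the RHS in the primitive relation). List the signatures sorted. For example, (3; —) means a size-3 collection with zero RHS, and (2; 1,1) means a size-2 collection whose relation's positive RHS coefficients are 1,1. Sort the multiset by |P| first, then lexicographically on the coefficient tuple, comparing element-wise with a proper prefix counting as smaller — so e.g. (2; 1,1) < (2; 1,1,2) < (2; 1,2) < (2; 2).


Minimal non-faces — 20 found among 9 rays, 14 max cones:

  P = {4,5}:  v_{4} + v_{5} = 0 ; sig = (2; —)
  P = {2,6}:  v_{2} + v_{6} = v_{1} ; sig = (2; 1)
  P = {2,8}:  v_{2} + v_{8} = v_{5} ; sig = (2; 1)
  P = {1,8}:  v_{1} + v_{8} = v_{5} + v_{6} ; sig = (2; 1,1)
  P = {2,4}:  v_{2} + v_{4} = v_{6} + v_{7} ; sig = (2; 1,1)
  P = {3,4}:  v_{3} + v_{4} = v_{1} + v_{2} ; sig = (2; 1,1)
  P = {4,9}:  v_{4} + v_{9} = v_{1} + v_{3} ; sig = (2; 1,1)
  P = {1,4}:  v_{1} + v_{4} = 2·v_{6} + v_{7} ; sig = (2; 1,2)
  P = {3,6}:  v_{3} + v_{6} = 2·v_{1} + v_{5} ; sig = (2; 1,2)
  P = {3,8}:  v_{3} + v_{8} = v_{1} + 2·v_{5} ; sig = (2; 1,2)
  P = {7,9}:  v_{7} + v_{9} = 2·v_{2} + v_{3} ; sig = (2; 1,2)
  P = {2,9}:  v_{2} + v_{9} = 2·v_{3} ; sig = (2; 2)
  P = {6,9}:  v_{6} + v_{9} = 3·v_{1} + 2·v_{5} ; sig = (2; 2,3)
  P = {8,9}:  v_{8} + v_{9} = 2·v_{1} + 3·v_{5} ; sig = (2; 2,3)
  P = {3,7}:  v_{3} + v_{7} = 3·v_{2} ; sig = (2; 3)
  P = {6,7,8}:  v_{6} + v_{7} + v_{8} = 0 ; sig = (3; —)
  P = {1,2,5}:  v_{1} + v_{2} + v_{5} = v_{3} ; sig = (3; 1)
  P = {1,3,5}:  v_{1} + v_{3} + v_{5} = v_{9} ; sig = (3; 1)
  P = {5,6,7}:  v_{5} + v_{6} + v_{7} = v_{2} ; sig = (3; 1)
  P = {1,5,7}:  v_{1} + v_{5} + v_{7} = 2·v_{2} ; sig = (3; 2)

Hence PRS(X_Σ) =
[(2; —), (2; 1), (2; 1), (2; 1,1), (2; 1,1), (2; 1,1), (2; 1,1), (2; 1,2), (2; 1,2), (2; 1,2), (2; 1,2), (2; 2), (2; 2,3), (2; 2,3), (2; 3), (3; —), (3; 1), (3; 1), (3; 1), (3; 2)]
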